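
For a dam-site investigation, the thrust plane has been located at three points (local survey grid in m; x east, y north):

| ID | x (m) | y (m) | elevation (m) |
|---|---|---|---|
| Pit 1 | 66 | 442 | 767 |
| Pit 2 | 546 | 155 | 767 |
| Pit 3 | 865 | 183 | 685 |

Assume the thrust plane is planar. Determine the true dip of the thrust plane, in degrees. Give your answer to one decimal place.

23.6°

Let the plane be z = a·x + b·y + c.
Pit 2−Pit 1: 480a − 287b = 0;  Pit 3−Pit 1: 799a − 259b = −82.
Solving gives a = −0.22415, b = −0.37488.
Gradient magnitude |∇z| = √(a² + b²) = √(0.05024 + 0.14054) = 0.43678.
True dip = arctan(0.43678) = 23.6°, dipping toward NNE (azimuth ≈ 031°).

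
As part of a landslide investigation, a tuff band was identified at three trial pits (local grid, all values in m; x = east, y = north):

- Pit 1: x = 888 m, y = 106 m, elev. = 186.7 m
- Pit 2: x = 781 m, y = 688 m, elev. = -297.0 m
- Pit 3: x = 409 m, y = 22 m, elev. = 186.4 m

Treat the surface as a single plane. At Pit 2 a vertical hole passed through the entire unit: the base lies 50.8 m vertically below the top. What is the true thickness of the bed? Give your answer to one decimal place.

Two edge vectors: Pit 1→Pit 2 = (-107, 582, -483.7), Pit 1→Pit 3 = (-479, -84, -0.3).
Normal n = (Pit 1→Pit 2) × (Pit 1→Pit 3) = (-40805.4, 231660.2, 287766).
So ∂z/∂x = −n_x/n_z = 0.14180 and ∂z/∂y = −n_y/n_z = −0.80503.
|∇z| = √(a²+b²) = 0.81742, so dip δ = arctan(0.81742) = 39.26°.
True thickness = vertical thickness × cos δ = 50.8 × cos 39.26° = 39.3 m.

39.3 m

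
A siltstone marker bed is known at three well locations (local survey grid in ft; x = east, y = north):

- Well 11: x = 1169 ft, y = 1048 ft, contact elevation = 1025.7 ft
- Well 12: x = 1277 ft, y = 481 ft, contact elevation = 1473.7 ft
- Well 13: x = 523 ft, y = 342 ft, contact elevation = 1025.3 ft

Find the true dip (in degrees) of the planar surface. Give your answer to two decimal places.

44.10°

Two edge vectors: Well 11→Well 12 = (108, -567, 448), Well 11→Well 13 = (-646, -706, -0.4).
Normal n = (Well 11→Well 12) × (Well 11→Well 13) = (316514.8, -289364.8, -442530).
So ∂z/∂x = −n_x/n_z = 0.71524 and ∂z/∂y = −n_y/n_z = −0.65389.
Gradient magnitude |∇z| = √(a² + b²) = √(0.51157 + 0.42757) = 0.96909.
True dip = arctan(0.96909) = 44.10°, dipping toward NW (azimuth ≈ 312°).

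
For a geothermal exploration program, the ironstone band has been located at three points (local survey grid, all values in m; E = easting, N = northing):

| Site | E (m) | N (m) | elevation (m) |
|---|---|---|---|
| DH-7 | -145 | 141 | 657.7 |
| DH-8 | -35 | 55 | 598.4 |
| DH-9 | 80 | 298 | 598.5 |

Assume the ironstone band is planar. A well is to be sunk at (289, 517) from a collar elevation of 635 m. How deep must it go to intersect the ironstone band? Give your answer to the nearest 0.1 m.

77.8 m

Let the plane be z = a·E + b·N + c.
DH-8−DH-7: 110a − 86b = −59.3;  DH-9−DH-7: 225a + 157b = −59.2.
Solving gives a = −0.39326, b = 0.18652.
Then c = 657.7 − a·-145 − b·141 = 574.38.
At (289, 517): z_contact = −113.65 + 96.43 + 574.38 = 557.16 m.
Depth below ground = 635 − 557.16 = 77.8 m.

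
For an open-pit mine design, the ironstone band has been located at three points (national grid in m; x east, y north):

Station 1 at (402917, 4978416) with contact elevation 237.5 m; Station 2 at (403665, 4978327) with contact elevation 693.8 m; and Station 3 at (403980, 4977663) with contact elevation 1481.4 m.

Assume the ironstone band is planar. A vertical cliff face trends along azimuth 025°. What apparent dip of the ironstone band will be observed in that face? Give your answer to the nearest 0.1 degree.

33.1°

Let the plane be z = a·x + b·y + c.
Station 2−Station 1: 748a − 89b = 456.3;  Station 3−Station 1: 1063a − 753b = 1243.9.
Solving gives a = 0.49694, b = −0.95040.
Unit vector along 025° is (sin 25°, cos 25°) = (0.4226, 0.9063).
Slope in that direction = a·(0.4226) + b·(0.9063) = −0.65133.
Apparent dip = arctan|0.65133| = 33.1° (true dip is 47.0°, so apparent ≤ true as expected).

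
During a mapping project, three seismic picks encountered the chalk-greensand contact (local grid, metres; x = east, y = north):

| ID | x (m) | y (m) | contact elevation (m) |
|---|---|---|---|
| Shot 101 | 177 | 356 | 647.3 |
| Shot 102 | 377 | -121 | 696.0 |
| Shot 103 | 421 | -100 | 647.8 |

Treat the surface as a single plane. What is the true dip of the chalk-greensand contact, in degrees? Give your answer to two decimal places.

44.70°

Let the plane be z = a·x + b·y + c.
Shot 102−Shot 101: 200a − 477b = 48.7;  Shot 103−Shot 101: 244a − 456b = 0.5.
Solving gives a = −0.87219, b = −0.46779.
Gradient magnitude |∇z| = √(a² + b²) = √(0.76071 + 0.21883) = 0.98972.
True dip = arctan(0.98972) = 44.70°, dipping toward ENE (azimuth ≈ 062°).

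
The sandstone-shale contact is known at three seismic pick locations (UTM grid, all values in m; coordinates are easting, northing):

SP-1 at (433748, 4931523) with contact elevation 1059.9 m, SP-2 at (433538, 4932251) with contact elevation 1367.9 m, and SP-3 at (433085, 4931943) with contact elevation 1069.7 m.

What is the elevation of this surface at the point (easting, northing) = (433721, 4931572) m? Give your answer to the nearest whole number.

1077 m

Let the plane be z = a·easting + b·northing + c.
SP-2−SP-1: −210a + 728b = 308;  SP-3−SP-1: −663a + 420b = 9.8.
Solving gives a = 0.30985236, b = 0.51245741.
Then c = 1059.9 − a·433748 − b·4931523 = −2660533.45.
At (433721, 4931572): z = 134389.5 + 2527220.6 − 2660533.45 = 1076.6 m.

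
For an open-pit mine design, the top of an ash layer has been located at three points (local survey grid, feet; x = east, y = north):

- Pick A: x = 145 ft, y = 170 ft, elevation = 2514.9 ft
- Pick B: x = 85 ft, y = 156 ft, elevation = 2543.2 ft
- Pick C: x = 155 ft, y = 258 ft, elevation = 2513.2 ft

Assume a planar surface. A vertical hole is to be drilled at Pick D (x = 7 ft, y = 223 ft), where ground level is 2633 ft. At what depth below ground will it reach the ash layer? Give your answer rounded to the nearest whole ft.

50 ft

Let the plane be z = a·x + b·y + c.
Pick B−Pick A: −60a − 14b = 28.3;  Pick C−Pick A: 10a + 88b = −1.7.
Solving gives a = −0.47988, b = 0.03521.
Then c = 2514.9 − a·145 − b·170 = 2578.50.
At (7, 223): z_contact = −3.4 + 7.9 + 2578.50 = 2583.0 ft.
Depth below ground = 2633 − 2583.0 = 50 ft.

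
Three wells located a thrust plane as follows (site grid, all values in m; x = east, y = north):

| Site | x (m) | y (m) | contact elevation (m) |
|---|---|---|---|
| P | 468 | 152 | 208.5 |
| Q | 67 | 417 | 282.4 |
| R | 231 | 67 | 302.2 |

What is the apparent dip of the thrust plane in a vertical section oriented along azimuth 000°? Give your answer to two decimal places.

11.70°

Let the plane be z = a·x + b·y + c.
Q−P: −401a + 265b = 73.9;  R−P: −237a − 85b = 93.7.
Solving gives a = −0.32111, b = −0.20703.
Unit vector along 000° is (sin 0°, cos 0°) = (0.0000, 1.0000).
Slope in that direction = a·(0.0000) + b·(1.0000) = −0.20703.
Apparent dip = arctan|0.20703| = 11.70° (true dip is 20.9°, so apparent ≤ true as expected).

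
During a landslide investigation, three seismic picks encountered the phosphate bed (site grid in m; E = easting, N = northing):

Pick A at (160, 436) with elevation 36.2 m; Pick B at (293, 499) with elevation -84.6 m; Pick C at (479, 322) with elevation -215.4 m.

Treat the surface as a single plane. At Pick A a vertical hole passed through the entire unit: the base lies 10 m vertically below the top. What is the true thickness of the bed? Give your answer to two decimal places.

7.61 m

Let the plane be z = a·E + b·N + c.
Pick B−Pick A: 133a + 63b = −120.8;  Pick C−Pick A: 319a − 114b = −251.6.
Solving gives a = −0.84013, b = −0.14386.
|∇z| = √(a²+b²) = 0.85235, so dip δ = arctan(0.85235) = 40.44°.
True thickness = vertical thickness × cos δ = 10 × cos 40.44° = 7.61 m.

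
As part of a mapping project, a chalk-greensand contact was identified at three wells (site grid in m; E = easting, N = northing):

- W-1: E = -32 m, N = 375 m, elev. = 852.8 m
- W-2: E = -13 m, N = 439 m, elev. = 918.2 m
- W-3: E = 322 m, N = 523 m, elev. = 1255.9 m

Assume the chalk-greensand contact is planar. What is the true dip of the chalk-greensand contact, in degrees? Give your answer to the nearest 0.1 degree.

48.4°

Let the plane be z = a·E + b·N + c.
W-2−W-1: 19a + 64b = 65.4;  W-3−W-1: 354a + 148b = 403.1.
Solving gives a = 0.81230, b = 0.78072.
Gradient magnitude |∇z| = √(a² + b²) = √(0.65982 + 0.60953) = 1.12666.
True dip = arctan(1.12666) = 48.4°, dipping toward SW (azimuth ≈ 226°).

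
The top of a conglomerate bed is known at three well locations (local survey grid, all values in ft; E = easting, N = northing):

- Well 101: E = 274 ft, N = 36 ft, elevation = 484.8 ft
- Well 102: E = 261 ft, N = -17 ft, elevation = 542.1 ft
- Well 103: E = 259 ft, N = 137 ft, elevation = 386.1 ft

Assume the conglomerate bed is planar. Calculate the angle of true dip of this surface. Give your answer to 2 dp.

Two edge vectors: Well 101→Well 102 = (-13, -53, 57.3), Well 101→Well 103 = (-15, 101, -98.7).
Normal n = (Well 101→Well 102) × (Well 101→Well 103) = (-556.2, -2142.6, -2108).
So ∂z/∂E = −n_x/n_z = −0.26385 and ∂z/∂N = −n_y/n_z = −1.01641.
Gradient magnitude |∇z| = √(a² + b²) = √(0.06962 + 1.03310) = 1.05010.
True dip = arctan(1.05010) = 46.40°, dipping toward NNE (azimuth ≈ 015°).

46.40°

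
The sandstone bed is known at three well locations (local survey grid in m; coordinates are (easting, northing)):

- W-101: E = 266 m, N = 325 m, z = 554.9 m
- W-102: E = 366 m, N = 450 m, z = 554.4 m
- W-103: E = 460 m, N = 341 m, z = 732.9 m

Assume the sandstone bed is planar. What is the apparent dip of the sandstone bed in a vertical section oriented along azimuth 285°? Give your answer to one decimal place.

49.1°

Two edge vectors: W-101→W-102 = (100, 125, -0.5), W-101→W-103 = (194, 16, 178).
Normal n = (W-101→W-102) × (W-101→W-103) = (22258, -17897, -22650).
So ∂z/∂E = −n_x/n_z = 0.98269 and ∂z/∂N = −n_y/n_z = −0.79015.
Unit vector along 285° is (sin 285°, cos 285°) = (-0.9659, 0.2588).
Slope in that direction = a·(-0.9659) + b·(0.2588) = −1.15372.
Apparent dip = arctan|1.15372| = 49.1° (true dip is 51.6°, so apparent ≤ true as expected).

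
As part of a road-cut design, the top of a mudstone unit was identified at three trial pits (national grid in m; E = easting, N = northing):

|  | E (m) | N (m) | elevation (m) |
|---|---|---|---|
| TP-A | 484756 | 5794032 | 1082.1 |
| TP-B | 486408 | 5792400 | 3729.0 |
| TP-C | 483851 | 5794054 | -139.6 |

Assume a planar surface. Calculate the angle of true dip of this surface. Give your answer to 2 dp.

53.85°

Let the plane be z = a·E + b·N + c.
TP-B−TP-A: 1652a − 1632b = 2646.9;  TP-C−TP-A: −905a + 22b = −1221.7.
Solving gives a = 1.34358, b = −0.26183.
Gradient magnitude |∇z| = √(a² + b²) = √(1.80521 + 0.06855) = 1.36885.
True dip = arctan(1.36885) = 53.85°, dipping toward W (azimuth ≈ 281°).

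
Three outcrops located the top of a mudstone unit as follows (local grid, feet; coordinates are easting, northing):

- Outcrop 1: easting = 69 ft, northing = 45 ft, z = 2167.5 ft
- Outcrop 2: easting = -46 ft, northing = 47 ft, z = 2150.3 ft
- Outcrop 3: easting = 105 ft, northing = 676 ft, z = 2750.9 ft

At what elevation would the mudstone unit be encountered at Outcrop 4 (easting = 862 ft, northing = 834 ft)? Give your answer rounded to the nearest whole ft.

3021 ft

Two edge vectors: Outcrop 1→Outcrop 2 = (-115, 2, -17.2), Outcrop 1→Outcrop 3 = (36, 631, 583.4).
Normal n = (Outcrop 1→Outcrop 2) × (Outcrop 1→Outcrop 3) = (12020, 66471.8, -72637).
So ∂z/∂easting = −n_x/n_z = 0.16548 and ∂z/∂northing = −n_y/n_z = 0.91512.
Intercept c from Outcrop 1: 2167.5 − 11.42 − 41.18 = 2114.90.
At (862, 834): z = 142.6 + 763.2 + 2114.90 = 3020.8 ft.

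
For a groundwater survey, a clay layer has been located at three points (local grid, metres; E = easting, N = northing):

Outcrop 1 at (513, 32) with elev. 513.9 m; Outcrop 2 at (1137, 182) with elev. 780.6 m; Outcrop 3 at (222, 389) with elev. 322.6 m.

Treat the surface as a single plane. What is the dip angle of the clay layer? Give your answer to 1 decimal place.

Two edge vectors: Outcrop 1→Outcrop 2 = (624, 150, 266.7), Outcrop 1→Outcrop 3 = (-291, 357, -191.3).
Normal n = (Outcrop 1→Outcrop 2) × (Outcrop 1→Outcrop 3) = (-123906.9, 41761.5, 266418).
So ∂z/∂E = −n_x/n_z = 0.46508 and ∂z/∂N = −n_y/n_z = −0.15675.
Gradient magnitude |∇z| = √(a² + b²) = √(0.21630 + 0.02457) = 0.49079.
True dip = arctan(0.49079) = 26.1°, dipping toward WNW (azimuth ≈ 289°).

26.1°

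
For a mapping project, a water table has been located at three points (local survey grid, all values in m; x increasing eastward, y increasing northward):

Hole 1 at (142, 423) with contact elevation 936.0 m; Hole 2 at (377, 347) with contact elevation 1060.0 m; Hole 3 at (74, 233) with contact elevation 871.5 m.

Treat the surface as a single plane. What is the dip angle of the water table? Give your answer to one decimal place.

30.4°

Let the plane be z = a·x + b·y + c.
Hole 2−Hole 1: 235a − 76b = 124;  Hole 3−Hole 1: −68a − 190b = −64.5.
Solving gives a = 0.57132, b = 0.13500.
Gradient magnitude |∇z| = √(a² + b²) = √(0.32641 + 0.01823) = 0.58705.
True dip = arctan(0.58705) = 30.4°, dipping toward WSW (azimuth ≈ 257°).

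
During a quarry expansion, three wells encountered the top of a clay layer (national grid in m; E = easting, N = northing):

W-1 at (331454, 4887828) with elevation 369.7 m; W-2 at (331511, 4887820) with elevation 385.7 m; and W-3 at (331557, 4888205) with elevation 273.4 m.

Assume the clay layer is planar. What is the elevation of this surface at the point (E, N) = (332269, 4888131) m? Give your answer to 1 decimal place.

465.0 m

Let the plane be z = a·E + b·N + c.
W-2−W-1: 57a − 8b = 16;  W-3−W-1: 103a + 377b = −96.3.
Solving gives a = 0.235808721, b = −0.319862860.
Then c = 369.7 − a·331454 − b·4887828 = 1485644.60.
At (332269, 4888131): z = 78351.9 − 1563531.6 + 1485644.60 = 465.0 m.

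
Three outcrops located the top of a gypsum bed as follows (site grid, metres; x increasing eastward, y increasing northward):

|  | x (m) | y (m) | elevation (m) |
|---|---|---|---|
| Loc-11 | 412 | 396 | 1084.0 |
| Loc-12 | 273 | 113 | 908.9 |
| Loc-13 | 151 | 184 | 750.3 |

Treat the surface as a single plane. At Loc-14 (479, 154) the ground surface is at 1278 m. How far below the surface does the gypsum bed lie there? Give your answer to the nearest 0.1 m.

103.8 m

Let the plane be z = a·x + b·y + c.
Loc-12−Loc-11: −139a − 283b = −175.1;  Loc-13−Loc-11: −261a − 212b = −333.7.
Solving gives a = 1.29104, b = −0.01539.
Then c = 1084 − a·412 − b·396 = 558.18.
At (479, 154): z_contact = 618.41 − 2.37 + 558.18 = 1174.22 m.
Depth below ground = 1278 − 1174.22 = 103.8 m.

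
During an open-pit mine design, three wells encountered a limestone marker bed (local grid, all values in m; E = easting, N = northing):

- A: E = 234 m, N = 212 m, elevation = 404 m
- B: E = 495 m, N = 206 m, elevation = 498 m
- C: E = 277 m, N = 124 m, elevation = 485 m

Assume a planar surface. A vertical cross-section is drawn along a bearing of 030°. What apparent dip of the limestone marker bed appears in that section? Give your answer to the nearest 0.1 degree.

Two edge vectors: A→B = (261, -6, 94), A→C = (43, -88, 81).
Normal n = (A→B) × (A→C) = (7786, -17099, -22710).
So ∂z/∂E = −n_x/n_z = 0.34284 and ∂z/∂N = −n_y/n_z = −0.75293.
Unit vector along 030° is (sin 30°, cos 30°) = (0.5000, 0.8660).
Slope in that direction = a·(0.5000) + b·(0.8660) = −0.48063.
Apparent dip = arctan|0.48063| = 25.7° (true dip is 39.6°, so apparent ≤ true as expected).

25.7°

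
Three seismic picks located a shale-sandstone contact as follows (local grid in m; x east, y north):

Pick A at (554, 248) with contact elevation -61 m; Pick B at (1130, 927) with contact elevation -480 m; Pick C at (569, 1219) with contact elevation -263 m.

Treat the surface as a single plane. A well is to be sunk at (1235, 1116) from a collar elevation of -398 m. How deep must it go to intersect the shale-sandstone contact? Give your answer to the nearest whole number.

Two edge vectors: Pick A→Pick B = (576, 679, -419), Pick A→Pick C = (15, 971, -202).
Normal n = (Pick A→Pick B) × (Pick A→Pick C) = (269691, 110067, 549111).
So ∂z/∂x = −n_x/n_z = −0.49114 and ∂z/∂y = −n_y/n_z = −0.20045.
Intercept c from Pick A: -61 + 272.09 + 49.71 = 260.80.
At (1235, 1116): z_contact = −606.6 − 223.7 + 260.80 = -569.5 m.
Depth below ground = -398 − (-569.5) = 171 m.

171 m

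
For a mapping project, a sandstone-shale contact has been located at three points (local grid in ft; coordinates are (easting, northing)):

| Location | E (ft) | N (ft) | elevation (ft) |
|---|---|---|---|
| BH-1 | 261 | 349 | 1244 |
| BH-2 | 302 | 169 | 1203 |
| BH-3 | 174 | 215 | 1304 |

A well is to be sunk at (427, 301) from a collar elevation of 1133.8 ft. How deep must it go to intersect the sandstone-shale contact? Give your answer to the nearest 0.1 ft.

Two edge vectors: BH-1→BH-2 = (41, -180, -41), BH-1→BH-3 = (-87, -134, 60).
Normal n = (BH-1→BH-2) × (BH-1→BH-3) = (-16294, 1107, -21154).
So ∂z/∂E = −n_x/n_z = −0.77026 and ∂z/∂N = −n_y/n_z = 0.05233.
Intercept c from BH-1: 1244 + 201.04 − 18.26 = 1426.77.
At (427, 301): z_contact = −328.90 + 15.75 + 1426.77 = 1113.63 ft.
Depth below ground = 1133.8 − 1113.63 = 20.2 ft.

20.2 ft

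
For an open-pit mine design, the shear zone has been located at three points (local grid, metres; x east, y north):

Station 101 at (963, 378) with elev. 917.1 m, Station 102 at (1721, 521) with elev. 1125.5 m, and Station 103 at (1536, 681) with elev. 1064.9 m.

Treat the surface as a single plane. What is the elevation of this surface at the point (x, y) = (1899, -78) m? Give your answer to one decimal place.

1206.0 m

Let the plane be z = a·x + b·y + c.
Station 102−Station 101: 758a + 143b = 208.4;  Station 103−Station 101: 573a + 303b = 147.8.
Solving gives a = 0.284359, b = −0.049960.
Then c = 917.1 − a·963 − b·378 = 662.15.
At (1899, -78): z = 540.0 + 3.9 + 662.15 = 1206.0 m.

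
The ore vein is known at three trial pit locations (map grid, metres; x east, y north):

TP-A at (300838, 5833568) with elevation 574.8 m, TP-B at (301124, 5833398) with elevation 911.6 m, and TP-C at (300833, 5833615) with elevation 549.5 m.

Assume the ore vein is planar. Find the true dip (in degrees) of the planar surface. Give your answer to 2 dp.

Let the plane be z = a·x + b·y + c.
TP-B−TP-A: 286a − 170b = 336.8;  TP-C−TP-A: −5a + 47b = −25.3.
Solving gives a = 0.91555, b = −0.44090.
Gradient magnitude |∇z| = √(a² + b²) = √(0.83823 + 0.19439) = 1.01618.
True dip = arctan(1.01618) = 45.46°, dipping toward WNW (azimuth ≈ 296°).

45.46°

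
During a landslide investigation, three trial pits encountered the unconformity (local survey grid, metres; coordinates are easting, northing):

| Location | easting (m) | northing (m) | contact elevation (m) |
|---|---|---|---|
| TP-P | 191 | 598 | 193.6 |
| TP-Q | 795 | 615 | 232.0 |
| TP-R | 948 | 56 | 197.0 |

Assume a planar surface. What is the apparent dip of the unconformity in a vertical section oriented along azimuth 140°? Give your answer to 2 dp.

1.23°

Two edge vectors: TP-P→TP-Q = (604, 17, 38.4), TP-P→TP-R = (757, -542, 3.4).
Normal n = (TP-P→TP-Q) × (TP-P→TP-R) = (20870.6, 27015.2, -340237).
So ∂z/∂easting = −n_x/n_z = 0.06134 and ∂z/∂northing = −n_y/n_z = 0.07940.
Unit vector along 140° is (sin 140°, cos 140°) = (0.6428, -0.7660).
Slope in that direction = a·(0.6428) + b·(-0.7660) = −0.02140.
Apparent dip = arctan|0.02140| = 1.23° (true dip is 5.7°, so apparent ≤ true as expected).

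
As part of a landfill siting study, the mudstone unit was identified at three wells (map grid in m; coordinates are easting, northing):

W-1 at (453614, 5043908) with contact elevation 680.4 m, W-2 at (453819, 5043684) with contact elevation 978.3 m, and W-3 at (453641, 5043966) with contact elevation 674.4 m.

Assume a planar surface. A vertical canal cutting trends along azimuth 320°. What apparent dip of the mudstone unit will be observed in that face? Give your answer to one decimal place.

44.0°

Let the plane be z = a·easting + b·northing + c.
W-2−W-1: 205a − 224b = 297.9;  W-3−W-1: 27a + 58b = −6.
Solving gives a = 0.88829, b = −0.51696.
Unit vector along 320° is (sin 320°, cos 320°) = (-0.6428, 0.7660).
Slope in that direction = a·(-0.6428) + b·(0.7660) = −0.96700.
Apparent dip = arctan|0.96700| = 44.0° (true dip is 45.8°, so apparent ≤ true as expected).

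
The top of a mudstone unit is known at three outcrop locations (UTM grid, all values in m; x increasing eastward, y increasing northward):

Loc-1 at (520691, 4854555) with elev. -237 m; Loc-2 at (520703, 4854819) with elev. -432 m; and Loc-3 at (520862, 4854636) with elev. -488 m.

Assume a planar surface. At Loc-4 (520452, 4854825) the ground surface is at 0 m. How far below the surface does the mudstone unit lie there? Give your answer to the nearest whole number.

Two edge vectors: Loc-1→Loc-2 = (12, 264, -195), Loc-1→Loc-3 = (171, 81, -251).
Normal n = (Loc-1→Loc-2) × (Loc-1→Loc-3) = (-50469, -30333, -44172).
So ∂z/∂x = −n_x/n_z = −1.14255637 and ∂z/∂y = −n_y/n_z = −0.68670198.
Intercept c from Loc-1: -237 + 594918.82 + 3333632.55 = 3928314.36.
At (520452, 4854825): z_contact = −594645.7 − 3333818.0 + 3928314.36 = -149.3 m.
Depth below ground = 0 − (-149.3) = 149 m.

149 m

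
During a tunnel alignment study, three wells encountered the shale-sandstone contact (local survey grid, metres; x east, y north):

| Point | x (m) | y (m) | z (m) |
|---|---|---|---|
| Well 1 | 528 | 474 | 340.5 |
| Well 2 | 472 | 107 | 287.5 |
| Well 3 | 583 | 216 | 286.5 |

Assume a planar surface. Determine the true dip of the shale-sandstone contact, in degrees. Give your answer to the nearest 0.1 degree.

Let the plane be z = a·x + b·y + c.
Well 2−Well 1: −56a − 367b = −53;  Well 3−Well 1: 55a − 258b = −54.
Solving gives a = −0.17740, b = 0.17148.
Gradient magnitude |∇z| = √(a² + b²) = √(0.03147 + 0.02941) = 0.24674.
True dip = arctan(0.24674) = 13.9°, dipping toward SE (azimuth ≈ 134°).

13.9°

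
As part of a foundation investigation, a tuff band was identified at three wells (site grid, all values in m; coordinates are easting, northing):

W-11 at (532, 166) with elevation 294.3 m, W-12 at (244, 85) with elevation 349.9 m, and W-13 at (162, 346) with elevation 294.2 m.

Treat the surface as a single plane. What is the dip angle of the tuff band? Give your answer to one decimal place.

Two edge vectors: W-11→W-12 = (-288, -81, 55.6), W-11→W-13 = (-370, 180, -0.1).
Normal n = (W-11→W-12) × (W-11→W-13) = (-9999.9, -20600.8, -81810).
So ∂z/∂easting = −n_x/n_z = −0.12223 and ∂z/∂northing = −n_y/n_z = −0.25181.
Gradient magnitude |∇z| = √(a² + b²) = √(0.01494 + 0.06341) = 0.27991.
True dip = arctan(0.27991) = 15.6°, dipping toward NNE (azimuth ≈ 026°).

15.6°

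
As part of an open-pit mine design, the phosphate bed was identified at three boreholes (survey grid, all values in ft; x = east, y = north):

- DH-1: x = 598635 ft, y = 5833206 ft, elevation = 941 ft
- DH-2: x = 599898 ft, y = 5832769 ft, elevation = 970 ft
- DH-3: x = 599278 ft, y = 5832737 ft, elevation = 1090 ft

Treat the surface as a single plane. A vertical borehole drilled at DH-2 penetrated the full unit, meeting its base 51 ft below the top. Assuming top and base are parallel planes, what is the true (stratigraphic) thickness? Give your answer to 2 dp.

44.32 ft

Two edge vectors: DH-1→DH-2 = (1263, -437, 29), DH-1→DH-3 = (643, -469, 149).
Normal n = (DH-1→DH-2) × (DH-1→DH-3) = (-51512, -169540, -311356).
So ∂z/∂x = −n_x/n_z = −0.16544 and ∂z/∂y = −n_y/n_z = −0.54452.
|∇z| = √(a²+b²) = 0.56910, so dip δ = arctan(0.56910) = 29.64°.
True thickness = vertical thickness × cos δ = 51 × cos 29.64° = 44.32 ft.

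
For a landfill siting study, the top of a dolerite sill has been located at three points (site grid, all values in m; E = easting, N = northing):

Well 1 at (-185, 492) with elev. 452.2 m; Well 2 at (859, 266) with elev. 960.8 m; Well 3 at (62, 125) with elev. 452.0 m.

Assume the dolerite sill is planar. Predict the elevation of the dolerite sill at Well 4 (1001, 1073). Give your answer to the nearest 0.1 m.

Two edge vectors: Well 1→Well 2 = (1044, -226, 508.6), Well 1→Well 3 = (247, -367, -0.2).
Normal n = (Well 1→Well 2) × (Well 1→Well 3) = (186701.4, 125833, -327326).
So ∂z/∂E = −n_x/n_z = 0.570384 and ∂z/∂N = −n_y/n_z = 0.384427.
Intercept c from Well 1: 452.2 + 105.52 − 189.14 = 368.58.
At (1001, 1073): z = 571.0 + 412.5 + 368.58 = 1352.0 m.

1352.0 m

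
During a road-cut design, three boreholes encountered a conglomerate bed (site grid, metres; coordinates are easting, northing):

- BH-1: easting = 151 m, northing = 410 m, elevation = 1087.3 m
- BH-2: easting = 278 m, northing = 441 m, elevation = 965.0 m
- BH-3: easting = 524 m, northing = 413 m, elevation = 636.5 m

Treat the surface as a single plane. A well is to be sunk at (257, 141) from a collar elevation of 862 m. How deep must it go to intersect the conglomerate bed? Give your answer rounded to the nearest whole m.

184 m

Let the plane be z = a·easting + b·northing + c.
BH-2−BH-1: 127a + 31b = −122.3;  BH-3−BH-1: 373a + 3b = −450.8.
Solving gives a = −1.21695, b = 1.04040.
Then c = 1087.3 − a·151 − b·410 = 844.50.
At (257, 141): z_contact = −312.8 + 146.7 + 844.50 = 678.4 m.
Depth below ground = 862 − 678.4 = 184 m.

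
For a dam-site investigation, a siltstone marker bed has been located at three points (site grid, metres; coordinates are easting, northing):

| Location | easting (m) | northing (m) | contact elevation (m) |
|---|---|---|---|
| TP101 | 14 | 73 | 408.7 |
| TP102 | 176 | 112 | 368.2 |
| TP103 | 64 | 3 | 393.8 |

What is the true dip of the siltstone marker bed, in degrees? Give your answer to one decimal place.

Two edge vectors: TP101→TP102 = (162, 39, -40.5), TP101→TP103 = (50, -70, -14.9).
Normal n = (TP101→TP102) × (TP101→TP103) = (-3416.1, 388.8, -13290).
So ∂z/∂easting = −n_x/n_z = −0.25704 and ∂z/∂northing = −n_y/n_z = 0.02926.
Gradient magnitude |∇z| = √(a² + b²) = √(0.06607 + 0.00086) = 0.25870.
True dip = arctan(0.25870) = 14.5°, dipping toward E (azimuth ≈ 096°).

14.5°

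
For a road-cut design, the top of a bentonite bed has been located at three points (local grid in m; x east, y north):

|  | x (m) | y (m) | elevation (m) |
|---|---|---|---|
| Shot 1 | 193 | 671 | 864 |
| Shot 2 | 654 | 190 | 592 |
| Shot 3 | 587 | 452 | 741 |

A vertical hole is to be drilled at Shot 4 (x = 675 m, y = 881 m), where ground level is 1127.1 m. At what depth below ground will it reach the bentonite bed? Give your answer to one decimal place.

Two edge vectors: Shot 1→Shot 2 = (461, -481, -272), Shot 1→Shot 3 = (394, -219, -123).
Normal n = (Shot 1→Shot 2) × (Shot 1→Shot 3) = (-405, -50465, 88555).
So ∂z/∂x = −n_x/n_z = 0.00457 and ∂z/∂y = −n_y/n_z = 0.56987.
Intercept c from Shot 1: 864 − 0.88 − 382.38 = 480.73.
At (675, 881): z_contact = 3.09 + 502.06 + 480.73 = 985.88 m.
Depth below ground = 1127.1 − 985.88 = 141.2 m.

141.2 m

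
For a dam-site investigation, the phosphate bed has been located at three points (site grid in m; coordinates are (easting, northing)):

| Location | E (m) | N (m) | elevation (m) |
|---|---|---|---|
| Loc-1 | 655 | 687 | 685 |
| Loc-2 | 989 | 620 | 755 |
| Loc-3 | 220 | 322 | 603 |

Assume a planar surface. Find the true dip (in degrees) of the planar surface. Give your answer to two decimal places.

Let the plane be z = a·E + b·N + c.
Loc-2−Loc-1: 334a − 67b = 70;  Loc-3−Loc-1: −435a − 365b = −82.
Solving gives a = 0.20551, b = −0.02027.
Gradient magnitude |∇z| = √(a² + b²) = √(0.04224 + 0.00041) = 0.20651.
True dip = arctan(0.20651) = 11.67°, dipping toward W (azimuth ≈ 276°).

11.67°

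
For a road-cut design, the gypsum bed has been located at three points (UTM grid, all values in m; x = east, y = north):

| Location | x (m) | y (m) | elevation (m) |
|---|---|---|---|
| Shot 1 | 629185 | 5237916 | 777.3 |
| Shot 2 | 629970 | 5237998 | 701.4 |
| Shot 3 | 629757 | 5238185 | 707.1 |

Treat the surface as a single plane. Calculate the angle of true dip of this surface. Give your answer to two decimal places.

6.51°

Two edge vectors: Shot 1→Shot 2 = (785, 82, -75.9), Shot 1→Shot 3 = (572, 269, -70.2).
Normal n = (Shot 1→Shot 2) × (Shot 1→Shot 3) = (14660.7, 11692.2, 164261).
So ∂z/∂x = −n_x/n_z = −0.08925 and ∂z/∂y = −n_y/n_z = −0.07118.
Gradient magnitude |∇z| = √(a² + b²) = √(0.00797 + 0.00507) = 0.11416.
True dip = arctan(0.11416) = 6.51°, dipping toward NE (azimuth ≈ 051°).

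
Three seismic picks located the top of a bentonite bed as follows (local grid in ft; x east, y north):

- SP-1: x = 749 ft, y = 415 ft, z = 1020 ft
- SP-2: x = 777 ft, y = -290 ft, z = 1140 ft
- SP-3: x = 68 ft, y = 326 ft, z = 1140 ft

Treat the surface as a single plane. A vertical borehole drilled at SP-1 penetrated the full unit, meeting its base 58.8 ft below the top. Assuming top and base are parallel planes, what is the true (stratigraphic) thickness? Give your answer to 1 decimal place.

57.3 ft

Two edge vectors: SP-1→SP-2 = (28, -705, 120), SP-1→SP-3 = (-681, -89, 120).
Normal n = (SP-1→SP-2) × (SP-1→SP-3) = (-73920, -85080, -482597).
So ∂z/∂x = −n_x/n_z = −0.15317 and ∂z/∂y = −n_y/n_z = −0.17630.
|∇z| = √(a²+b²) = 0.23354, so dip δ = arctan(0.23354) = 13.15°.
True thickness = vertical thickness × cos δ = 58.8 × cos 13.15° = 57.3 ft.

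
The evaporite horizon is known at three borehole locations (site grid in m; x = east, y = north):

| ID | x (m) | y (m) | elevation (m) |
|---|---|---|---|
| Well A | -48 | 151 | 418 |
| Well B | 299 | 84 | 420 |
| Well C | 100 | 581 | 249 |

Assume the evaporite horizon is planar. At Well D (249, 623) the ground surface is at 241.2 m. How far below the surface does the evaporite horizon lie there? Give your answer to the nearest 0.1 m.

17.6 m

Two edge vectors: Well A→Well B = (347, -67, 2), Well A→Well C = (148, 430, -169).
Normal n = (Well A→Well B) × (Well A→Well C) = (10463, 58939, 159126).
So ∂z/∂x = −n_x/n_z = −0.06575 and ∂z/∂y = −n_y/n_z = −0.37039.
Intercept c from Well A: 418 − 3.16 + 55.93 = 470.77.
At (249, 623): z_contact = −16.37 − 230.75 + 470.77 = 223.65 m.
Depth below ground = 241.2 − 223.65 = 17.6 m.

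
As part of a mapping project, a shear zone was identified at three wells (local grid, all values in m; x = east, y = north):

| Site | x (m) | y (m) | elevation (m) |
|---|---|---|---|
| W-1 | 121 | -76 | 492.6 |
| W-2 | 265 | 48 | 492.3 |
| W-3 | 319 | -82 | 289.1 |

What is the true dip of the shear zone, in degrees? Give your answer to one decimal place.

56.7°

Two edge vectors: W-1→W-2 = (144, 124, -0.3), W-1→W-3 = (198, -6, -203.5).
Normal n = (W-1→W-2) × (W-1→W-3) = (-25235.8, 29244.6, -25416).
So ∂z/∂x = −n_x/n_z = −0.99291 and ∂z/∂y = −n_y/n_z = 1.15064.
Gradient magnitude |∇z| = √(a² + b²) = √(0.98587 + 1.32397) = 1.51981.
True dip = arctan(1.51981) = 56.7°, dipping toward SE (azimuth ≈ 139°).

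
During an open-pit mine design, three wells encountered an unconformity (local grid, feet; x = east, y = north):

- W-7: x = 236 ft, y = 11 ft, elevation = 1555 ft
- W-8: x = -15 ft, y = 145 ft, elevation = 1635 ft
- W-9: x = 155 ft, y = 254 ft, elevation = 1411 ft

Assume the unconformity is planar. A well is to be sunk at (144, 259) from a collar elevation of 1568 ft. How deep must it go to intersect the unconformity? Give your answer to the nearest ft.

153 ft

Two edge vectors: W-7→W-8 = (-251, 134, 80), W-7→W-9 = (-81, 243, -144).
Normal n = (W-7→W-8) × (W-7→W-9) = (-38736, -42624, -50139).
So ∂z/∂x = −n_x/n_z = −0.77257 and ∂z/∂y = −n_y/n_z = −0.85012.
Intercept c from W-7: 1555 + 182.33 + 9.35 = 1746.68.
At (144, 259): z_contact = −111.3 − 220.2 + 1746.68 = 1415.2 ft.
Depth below ground = 1568 − 1415.2 = 153 ft.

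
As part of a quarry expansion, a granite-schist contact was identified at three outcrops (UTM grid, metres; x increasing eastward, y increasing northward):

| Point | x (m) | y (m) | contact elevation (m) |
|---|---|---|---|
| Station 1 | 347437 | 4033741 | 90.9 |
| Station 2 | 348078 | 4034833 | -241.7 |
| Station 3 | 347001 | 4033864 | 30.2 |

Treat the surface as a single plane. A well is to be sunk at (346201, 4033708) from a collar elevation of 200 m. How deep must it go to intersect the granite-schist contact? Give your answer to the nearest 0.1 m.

Let the plane be z = a·x + b·y + c.
Station 2−Station 1: 641a + 1092b = −332.6;  Station 3−Station 1: −436a + 123b = −60.7.
Solving gives a = 0.045723707, b = −0.331418403.
Then c = 90.9 − a·347437 − b·4033741 = 1321060.79.
At (346201, 4033708): z_contact = 15829.59 − 1336845.06 + 1321060.79 = 45.32 m.
Depth below ground = 200 − 45.32 = 154.7 m.

154.7 m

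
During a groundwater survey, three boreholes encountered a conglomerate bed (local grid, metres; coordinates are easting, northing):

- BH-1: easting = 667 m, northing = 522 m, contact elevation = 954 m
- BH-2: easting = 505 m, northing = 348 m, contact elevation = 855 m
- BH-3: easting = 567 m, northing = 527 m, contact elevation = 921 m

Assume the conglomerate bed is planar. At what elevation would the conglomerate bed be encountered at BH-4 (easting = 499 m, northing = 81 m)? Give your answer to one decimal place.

Let the plane be z = a·easting + b·northing + c.
BH-2−BH-1: −162a − 174b = −99;  BH-3−BH-1: −100a + 5b = −33.
Solving gives a = 0.34250, b = 0.25008.
Then c = 954 − a·667 − b·522 = 595.01.
At (499, 81): z = 170.9 + 20.3 + 595.01 = 786.2 m.

786.2 m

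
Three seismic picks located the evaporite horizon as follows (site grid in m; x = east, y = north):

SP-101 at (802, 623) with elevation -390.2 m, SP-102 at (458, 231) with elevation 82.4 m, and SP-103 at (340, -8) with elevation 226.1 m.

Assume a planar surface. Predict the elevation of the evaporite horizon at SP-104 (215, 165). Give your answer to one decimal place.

Let the plane be z = a·x + b·y + c.
SP-102−SP-101: −344a − 392b = 472.6;  SP-103−SP-101: −462a − 631b = 616.3.
Solving gives a = −1.57456, b = 0.17614.
Then c = -390.2 − a·802 − b·623 = 762.86.
At (215, 165): z = −338.5 + 29.1 + 762.86 = 453.4 m.

453.4 m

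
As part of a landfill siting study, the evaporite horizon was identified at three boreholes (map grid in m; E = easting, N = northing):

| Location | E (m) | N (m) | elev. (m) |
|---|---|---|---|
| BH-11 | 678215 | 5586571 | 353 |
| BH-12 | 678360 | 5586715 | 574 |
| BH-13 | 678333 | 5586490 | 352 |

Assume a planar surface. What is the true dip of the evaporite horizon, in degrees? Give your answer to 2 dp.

47.78°

Let the plane be z = a·E + b·N + c.
BH-12−BH-11: 145a + 144b = 221;  BH-13−BH-11: 118a − 81b = −1.
Solving gives a = 0.61791, b = 0.91252.
Gradient magnitude |∇z| = √(a² + b²) = √(0.38182 + 0.83269) = 1.10205.
True dip = arctan(1.10205) = 47.78°, dipping toward SW (azimuth ≈ 214°).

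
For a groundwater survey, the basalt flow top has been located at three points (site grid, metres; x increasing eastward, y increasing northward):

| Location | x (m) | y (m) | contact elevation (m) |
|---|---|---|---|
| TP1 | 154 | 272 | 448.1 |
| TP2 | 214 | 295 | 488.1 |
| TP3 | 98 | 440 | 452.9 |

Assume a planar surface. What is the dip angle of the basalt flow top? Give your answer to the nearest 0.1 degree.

31.9°

Two edge vectors: TP1→TP2 = (60, 23, 40), TP1→TP3 = (-56, 168, 4.8).
Normal n = (TP1→TP2) × (TP1→TP3) = (-6609.6, -2528, 11368).
So ∂z/∂x = −n_x/n_z = 0.58142 and ∂z/∂y = −n_y/n_z = 0.22238.
Gradient magnitude |∇z| = √(a² + b²) = √(0.33805 + 0.04945) = 0.62250.
True dip = arctan(0.62250) = 31.9°, dipping toward WSW (azimuth ≈ 249°).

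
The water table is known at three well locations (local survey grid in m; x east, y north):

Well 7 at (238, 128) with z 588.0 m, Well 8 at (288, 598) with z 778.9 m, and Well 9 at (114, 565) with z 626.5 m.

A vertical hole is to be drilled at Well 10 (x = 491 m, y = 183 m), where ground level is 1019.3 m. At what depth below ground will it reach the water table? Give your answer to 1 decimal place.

Let the plane be z = a·x + b·y + c.
Well 8−Well 7: 50a + 470b = 190.9;  Well 9−Well 7: −124a + 437b = 38.5.
Solving gives a = 0.81528, b = 0.31944.
Then c = 588 − a·238 − b·128 = 353.08.
At (491, 183): z_contact = 400.30 + 58.46 + 353.08 = 811.83 m.
Depth below ground = 1019.3 − 811.83 = 207.5 m.

207.5 m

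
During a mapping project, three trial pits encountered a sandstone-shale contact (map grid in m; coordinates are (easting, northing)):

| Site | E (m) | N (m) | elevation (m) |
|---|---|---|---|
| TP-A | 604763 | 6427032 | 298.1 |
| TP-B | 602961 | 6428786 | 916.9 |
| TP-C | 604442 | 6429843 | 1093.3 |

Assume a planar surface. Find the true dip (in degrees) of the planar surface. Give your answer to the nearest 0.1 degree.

Let the plane be z = a·E + b·N + c.
TP-B−TP-A: −1802a + 1754b = 618.8;  TP-C−TP-A: −321a + 2811b = 795.2.
Solving gives a = −0.07655, b = 0.27415.
Gradient magnitude |∇z| = √(a² + b²) = √(0.00586 + 0.07516) = 0.28463.
True dip = arctan(0.28463) = 15.9°, dipping toward SSE (azimuth ≈ 164°).

15.9°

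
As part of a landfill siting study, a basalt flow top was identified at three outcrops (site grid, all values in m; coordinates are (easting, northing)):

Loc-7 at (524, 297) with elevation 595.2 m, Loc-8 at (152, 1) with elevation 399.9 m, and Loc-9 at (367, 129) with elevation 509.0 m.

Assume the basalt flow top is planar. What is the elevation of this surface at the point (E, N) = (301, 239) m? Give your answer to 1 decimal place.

Let the plane be z = a·E + b·N + c.
Loc-8−Loc-7: −372a − 296b = −195.3;  Loc-9−Loc-7: −157a − 168b = −86.2.
Solving gives a = 0.45527, b = 0.08764.
Then c = 595.2 − a·524 − b·297 = 330.61.
At (301, 239): z = 137.0 + 20.9 + 330.61 = 488.6 m.

488.6 m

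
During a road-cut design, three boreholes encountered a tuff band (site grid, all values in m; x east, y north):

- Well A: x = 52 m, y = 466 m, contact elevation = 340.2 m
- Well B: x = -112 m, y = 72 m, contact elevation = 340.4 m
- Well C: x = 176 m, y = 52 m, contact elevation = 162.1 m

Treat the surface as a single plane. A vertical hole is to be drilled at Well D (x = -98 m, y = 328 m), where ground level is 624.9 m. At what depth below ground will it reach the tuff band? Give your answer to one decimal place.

228.9 m

Let the plane be z = a·x + b·y + c.
Well B−Well A: −164a − 394b = 0.2;  Well C−Well A: 124a − 414b = −178.1.
Solving gives a = −0.60174, b = 0.24996.
Then c = 340.2 − a·52 − b·466 = 255.01.
At (-98, 328): z_contact = 58.97 + 81.99 + 255.01 = 395.97 m.
Depth below ground = 624.9 − 395.97 = 228.9 m.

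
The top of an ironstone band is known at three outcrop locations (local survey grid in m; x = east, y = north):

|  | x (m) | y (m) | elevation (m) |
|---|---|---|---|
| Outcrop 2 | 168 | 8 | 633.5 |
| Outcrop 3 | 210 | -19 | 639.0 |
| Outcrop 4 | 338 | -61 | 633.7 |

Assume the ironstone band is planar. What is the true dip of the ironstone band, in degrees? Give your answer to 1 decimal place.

Let the plane be z = a·x + b·y + c.
Outcrop 3−Outcrop 2: 42a − 27b = 5.5;  Outcrop 4−Outcrop 2: 170a − 69b = 0.2.
Solving gives a = −0.22110, b = −0.54764.
Gradient magnitude |∇z| = √(a² + b²) = √(0.04888 + 0.29991) = 0.59058.
True dip = arctan(0.59058) = 30.6°, dipping toward NNE (azimuth ≈ 022°).

30.6°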